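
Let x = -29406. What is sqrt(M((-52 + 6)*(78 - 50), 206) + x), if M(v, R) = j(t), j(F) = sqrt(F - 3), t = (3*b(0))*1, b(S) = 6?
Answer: sqrt(-29406 + sqrt(15)) ≈ 171.47*I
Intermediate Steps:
t = 18 (t = (3*6)*1 = 18*1 = 18)
j(F) = sqrt(-3 + F)
M(v, R) = sqrt(15) (M(v, R) = sqrt(-3 + 18) = sqrt(15))
sqrt(M((-52 + 6)*(78 - 50), 206) + x) = sqrt(sqrt(15) - 29406) = sqrt(-29406 + sqrt(15))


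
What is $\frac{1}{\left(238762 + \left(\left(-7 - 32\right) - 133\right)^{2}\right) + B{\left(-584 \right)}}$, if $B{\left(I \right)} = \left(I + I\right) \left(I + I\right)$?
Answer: $\frac{1}{1632570} \approx 6.1253 \cdot 10^{-7}$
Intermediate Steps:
$B{\left(I \right)} = 4 I^{2}$ ($B{\left(I \right)} = 2 I 2 I = 4 I^{2}$)
$\frac{1}{\left(238762 + \left(\left(-7 - 32\right) - 133\right)^{2}\right) + B{\left(-584 \right)}} = \frac{1}{\left(238762 + \left(\left(-7 - 32\right) - 133\right)^{2}\right) + 4 \left(-584\right)^{2}} = \frac{1}{\left(238762 + \left(\left(-7 - 32\right) - 133\right)^{2}\right) + 4 \cdot 341056} = \frac{1}{\left(238762 + \left(-39 - 133\right)^{2}\right) + 1364224} = \frac{1}{\left(238762 + \left(-172\right)^{2}\right) + 1364224} = \frac{1}{\left(238762 + 29584\right) + 1364224} = \frac{1}{268346 + 1364224} = \frac{1}{1632570}$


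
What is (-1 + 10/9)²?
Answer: 1/81 ≈ 0.012346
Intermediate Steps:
(-1 + 10/9)² = (⅑)² = 1/81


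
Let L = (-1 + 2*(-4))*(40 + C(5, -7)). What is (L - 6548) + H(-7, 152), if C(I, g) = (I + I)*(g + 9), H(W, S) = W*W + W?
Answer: -7046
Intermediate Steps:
H(W, S) = W + W² (H(W, S) = W² + W = W + W²)
C(I, g) = 2*I*(9 + g) (C(I, g) = (2*I)*(9 + g) = 2*I*(9 + g))
L = -540 (L = (-1 + 2*(-4))*(40 + 2*5*(9 - 7)) = (-1 - 8)*(40 + 2*5*2) = -9*(40 + 20) = -9*60 = -540)
(L - 6548) + H(-7, 152) = (-540 - 6548) - 7*(1 - 7) = -7088 - 7*(-6) = -7088 + 42 = -7046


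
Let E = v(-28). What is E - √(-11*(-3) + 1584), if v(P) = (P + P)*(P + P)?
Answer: 3136 - 7*√33 ≈ 3095.8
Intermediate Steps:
v(P) = 4*P² (v(P) = (2*P)*(2*P) = 4*P²)
E = 3136 (E = 4*(-28)² = 4*784 = 3136)
E - √(-11*(-3) + 1584) = 3136 - √(-11*(-3) + 1584) = 3136 - √(33 + 1584) = 3136 - √1617 = 3136 - 7*√33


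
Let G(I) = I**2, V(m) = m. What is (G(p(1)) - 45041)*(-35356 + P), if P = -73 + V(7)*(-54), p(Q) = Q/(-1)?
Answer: 1612747280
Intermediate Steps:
p(Q) = -Q (p(Q) = Q*(-1) = -Q)
P = -451 (P = -73 + 7*(-54) = -73 - 378 = -451)
(G(p(1)) - 45041)*(-35356 + P) = ((-1*1)**2 - 45041)*(-35356 - 451) = ((-1)**2 - 45041)*(-35807) = (1 - 45041)*(-35807) = -45040*(-35807) = 1612747280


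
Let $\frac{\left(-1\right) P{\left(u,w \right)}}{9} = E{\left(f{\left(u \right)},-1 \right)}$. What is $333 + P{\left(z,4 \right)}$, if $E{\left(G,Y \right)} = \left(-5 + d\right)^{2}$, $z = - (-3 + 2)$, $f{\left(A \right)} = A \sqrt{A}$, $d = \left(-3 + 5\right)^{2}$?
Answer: $324$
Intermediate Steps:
$d = 4$ ($d = 2^{2} = 4$)
$f{\left(A \right)} = A^{\frac{3}{2}}$
$z = 1$ ($z = \left(-1\right) \left(-1\right) = 1$)
$E{\left(G,Y \right)} = 1$ ($E{\left(G,Y \right)} = \left(-5 + 4\right)^{2} = \left(-1\right)^{2} = 1$)
$P{\left(u,w \right)} = -9$ ($P{\left(u,w \right)} = \left(-9\right) 1 = -9$)
$333 + P{\left(z,4 \right)} = 333 - 9 = 324$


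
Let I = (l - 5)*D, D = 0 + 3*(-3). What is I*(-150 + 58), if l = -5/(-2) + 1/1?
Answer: -1242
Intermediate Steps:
l = 7/2 (l = -5*(-1/2) + 1*1 = 5/2 + 1 = 7/2 ≈ 3.5000)
D = -9 (D = 0 - 9 = -9)
I = 27/2 (I = (7/2 - 5)*(-9) = -3/2*(-9) = 27/2 ≈ 13.500)
I*(-150 + 58) = 27*(-150 + 58)/2 = (27/2)*(-92) = -1242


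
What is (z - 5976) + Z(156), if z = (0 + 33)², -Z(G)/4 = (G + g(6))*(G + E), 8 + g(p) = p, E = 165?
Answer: -202623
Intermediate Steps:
g(p) = -8 + p
Z(G) = -4*(-2 + G)*(165 + G) (Z(G) = -4*(G + (-8 + 6))*(G + 165) = -4*(G - 2)*(165 + G) = -4*(-2 + G)*(165 + G))
z = 1089 (z = 33² = 1089)
(z - 5976) + Z(156) = (1089 - 5976) + (1320 - 652*156 - 4*156²) = -4887 + (1320 - 101712 - 4*24336) = -4887 + (1320 - 101712 - 97344) = -4887 - 197736 = -202623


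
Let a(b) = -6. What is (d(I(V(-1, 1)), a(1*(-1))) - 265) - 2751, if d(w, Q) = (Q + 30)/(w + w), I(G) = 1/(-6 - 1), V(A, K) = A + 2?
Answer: -3100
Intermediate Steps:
V(A, K) = 2 + A
I(G) = -⅐ (I(G) = 1/(-7) = -⅐)
d(w, Q) = (30 + Q)/(2*w) (d(w, Q) = (30 + Q)/((2*w)) = (30 + Q)*(1/(2*w)) = (30 + Q)/(2*w))
(d(I(V(-1, 1)), a(1*(-1))) - 265) - 2751 = ((30 - 6)/(2*(-⅐)) - 265) - 2751 = ((½)*(-7)*24 - 265) - 2751 = (-84 - 265) - 2751 = -349 - 2751 = -3100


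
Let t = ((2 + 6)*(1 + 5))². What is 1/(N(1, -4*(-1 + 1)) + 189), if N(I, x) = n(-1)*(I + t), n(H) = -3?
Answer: -1/6726 ≈ -0.00014868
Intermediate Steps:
t = 2304 (t = (8*6)² = 48² = 2304)
N(I, x) = -6912 - 3*I (N(I, x) = -3*(I + 2304) = -3*(2304 + I) = -6912 - 3*I)
1/(N(1, -4*(-1 + 1)) + 189) = 1/((-6912 - 3*1) + 189) = 1/((-6912 - 3) + 189) = 1/(-6915 + 189) = 1/(-6726) = -1/6726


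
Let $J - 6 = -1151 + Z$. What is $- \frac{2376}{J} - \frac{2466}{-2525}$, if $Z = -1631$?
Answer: $\frac{1605627}{876175} \approx 1.8325$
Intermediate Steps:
$J = -2776$ ($J = 6 - 2782 = -2776$)
$- \frac{2376}{J} - \frac{2466}{-2525} = - \frac{2376}{-2776} - \frac{2466}{-2525} = \left(-2376\right) \left(- \frac{1}{2776}\right) - - \frac{2466}{2525} = \frac{297}{347} + \frac{2466}{2525} = \frac{1605627}{876175}$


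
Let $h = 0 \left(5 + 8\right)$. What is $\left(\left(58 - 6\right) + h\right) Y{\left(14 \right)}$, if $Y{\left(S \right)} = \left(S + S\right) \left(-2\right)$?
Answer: $-2912$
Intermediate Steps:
$Y{\left(S \right)} = - 4 S$ ($Y{\left(S \right)} = 2 S \left(-2\right) = - 4 S$)
$h = 0$ ($h = 0 \cdot 13 = 0$)
$\left(\left(58 - 6\right) + h\right) Y{\left(14 \right)} = \left(\left(58 - 6\right) + 0\right) \left(\left(-4\right) 14\right) = \left(52 + 0\right) \left(-56\right) = 52 \left(-56\right) = -2912$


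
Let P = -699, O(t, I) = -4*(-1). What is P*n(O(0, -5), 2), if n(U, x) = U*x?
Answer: -5592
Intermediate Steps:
O(t, I) = 4
P*n(O(0, -5), 2) = -2796*2 = -699*8 = -5592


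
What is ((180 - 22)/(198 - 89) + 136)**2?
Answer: 224460324/11881 ≈ 18892.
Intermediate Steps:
((180 - 22)/(198 - 89) + 136)**2 = (158/109 + 136)**2 = (14982/109)**2 = 224460324/11881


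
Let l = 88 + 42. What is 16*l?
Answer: 2080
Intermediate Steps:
l = 130
16*l = 16*130 = 2080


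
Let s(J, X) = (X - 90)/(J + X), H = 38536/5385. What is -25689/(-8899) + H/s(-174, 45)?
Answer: 16821099127/718816725 ≈ 23.401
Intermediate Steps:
H = 38536/5385 (H = 38536*(1/5385) = 38536/5385 ≈ 7.1562)
s(J, X) = (-90 + X)/(J + X)
-25689/(-8899) + H/s(-174, 45) = -25689/(-8899) + 38536/(5385*(((-90 + 45)/(-174 + 45)))) = -25689*(-1/8899) + 38536/(5385*((-45/(-129)))) = 25689/8899 + 38536/(5385*((-1/129*(-45)))) = 25689/8899 + 38536/(5385*(15/43)) = 25689/8899 + (38536/5385)*(43/15) = 25689/8899 + 1657048/80775 = 16821099127/718816725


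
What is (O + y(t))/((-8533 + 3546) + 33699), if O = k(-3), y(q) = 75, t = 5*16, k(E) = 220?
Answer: 295/28712 ≈ 0.010274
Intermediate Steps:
t = 80
O = 220
(O + y(t))/((-8533 + 3546) + 33699) = (220 + 75)/((-8533 + 3546) + 33699) = 295/(-4987 + 33699) = 295/28712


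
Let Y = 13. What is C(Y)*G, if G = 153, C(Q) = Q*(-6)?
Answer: -11934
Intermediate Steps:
C(Q) = -6*Q
C(Y)*G = -6*13*153 = -78*153 = -11934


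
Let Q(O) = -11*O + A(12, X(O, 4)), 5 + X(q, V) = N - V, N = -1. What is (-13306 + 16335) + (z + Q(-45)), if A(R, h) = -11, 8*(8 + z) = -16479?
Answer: 11561/8 ≈ 1445.1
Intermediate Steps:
z = -16543/8 (z = -8 + (⅛)*(-16479) = -8 - 16479/8 = -16543/8 ≈ -2067.9)
X(q, V) = -6 - V (X(q, V) = -5 + (-1 - V) = -6 - V)
Q(O) = -11 - 11*O (Q(O) = -11*O - 11 = -11 - 11*O)
(-13306 + 16335) + (z + Q(-45)) = (-13306 + 16335) + (-16543/8 + (-11 - 11*(-45))) = 3029 + (-16543/8 + (-11 + 495)) = 3029 + (-16543/8 + 484) = 3029 - 12671/8 = 11561/8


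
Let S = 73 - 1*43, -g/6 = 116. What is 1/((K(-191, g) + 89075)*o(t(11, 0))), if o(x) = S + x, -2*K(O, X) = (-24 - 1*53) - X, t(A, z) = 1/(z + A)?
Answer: 22/58762761 ≈ 3.7439e-7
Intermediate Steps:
t(A, z) = 1/(A + z)
g = -696 (g = -6*116 = -696)
S = 30 (S = 73 - 43 = 30)
K(O, X) = 77/2 + X/2 (K(O, X) = -((-24 - 1*53) - X)/2 = -((-24 - 53) - X)/2 = -(-77 - X)/2 = 77/2 + X/2)
o(x) = 30 + x
1/((K(-191, g) + 89075)*o(t(11, 0))) = 1/(((77/2 + (½)*(-696)) + 89075)*(30 + 1/(11 + 0))) = 1/(((77/2 - 348) + 89075)*(30 + 1/11)) = 1/((-619/2 + 89075)*(30 + 1/11)) = 1/((177531/2)*(331/11)) = (2/177531)*(11/331) = 22/58762761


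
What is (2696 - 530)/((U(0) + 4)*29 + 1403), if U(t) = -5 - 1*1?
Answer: 2166/1345 ≈ 1.6104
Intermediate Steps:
U(t) = -6 (U(t) = -5 - 1 = -6)
(2696 - 530)/((U(0) + 4)*29 + 1403) = (2696 - 530)/((-6 + 4)*29 + 1403) = 2166/(-2*29 + 1403) = 2166/(-58 + 1403) = 2166/1345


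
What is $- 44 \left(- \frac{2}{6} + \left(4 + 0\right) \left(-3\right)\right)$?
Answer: $\frac{1628}{3} \approx 542.67$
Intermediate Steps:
$- 44 \left(- \frac{2}{6} + \left(4 + 0\right) \left(-3\right)\right) = - 44 \left(\left(-2\right) \frac{1}{6} + 4 \left(-3\right)\right) = - 44 \left(- \frac{1}{3} - 12\right) = \left(-44\right) \left(- \frac{37}{3}\right) = \frac{1628}{3}$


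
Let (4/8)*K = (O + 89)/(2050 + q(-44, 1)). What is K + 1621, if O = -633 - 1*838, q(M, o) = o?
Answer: 3321907/2051 ≈ 1619.7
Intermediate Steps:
O = -1471 (O = -633 - 838 = -1471)
K = -2764/2051 (K = 2*((-1471 + 89)/(2050 + 1)) = 2*(-1382/2051) = -2764/2051 ≈ -1.3476)
K + 1621 = -2764/2051 + 1621 = 3321907/2051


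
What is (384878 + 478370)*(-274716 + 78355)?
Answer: -169508240528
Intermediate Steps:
(384878 + 478370)*(-274716 + 78355) = 863248*(-196361) = -169508240528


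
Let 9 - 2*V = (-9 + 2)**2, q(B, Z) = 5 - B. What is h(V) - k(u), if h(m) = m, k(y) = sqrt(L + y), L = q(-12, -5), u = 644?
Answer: -20 - sqrt(661) ≈ -45.710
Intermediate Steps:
L = 17 (L = 5 - 1*(-12) = 5 + 12 = 17)
V = -20 (V = 9/2 - (-9 + 2)**2/2 = 9/2 - 1/2*(-7)**2 = 9/2 - 1/2*49 = 9/2 - 49/2 = -20)
k(y) = sqrt(17 + y)
h(V) - k(u) = -20 - sqrt(17 + 644) = -20 - sqrt(661)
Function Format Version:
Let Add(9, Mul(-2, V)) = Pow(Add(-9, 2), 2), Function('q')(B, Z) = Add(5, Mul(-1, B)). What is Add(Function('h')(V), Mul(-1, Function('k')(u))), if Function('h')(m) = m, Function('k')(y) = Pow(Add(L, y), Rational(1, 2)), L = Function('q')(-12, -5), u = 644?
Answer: Add(-20, Mul(-1, Pow(661, Rational(1, 2)))) ≈ -45.710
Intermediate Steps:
L = 17 (L = Add(5, Mul(-1, -12)) = Add(5, 12) = 17)
V = -20 (V = Add(Rational(9, 2), Mul(Rational(-1, 2), Pow(Add(-9, 2), 2))) = Add(Rational(9, 2), Mul(Rational(-1, 2), Pow(-7, 2))) = Add(Rational(9, 2), Mul(Rational(-1, 2), 49)) = Add(Rational(9, 2), Rational(-49, 2)) = -20)
Function('k')(y) = Pow(Add(17, y), Rational(1, 2))
Add(Function('h')(V), Mul(-1, Function('k')(u))) = Add(-20, Mul(-1, Pow(Add(17, 644), Rational(1, 2)))) = Add(-20, Mul(-1, Pow(661, Rational(1, 2))))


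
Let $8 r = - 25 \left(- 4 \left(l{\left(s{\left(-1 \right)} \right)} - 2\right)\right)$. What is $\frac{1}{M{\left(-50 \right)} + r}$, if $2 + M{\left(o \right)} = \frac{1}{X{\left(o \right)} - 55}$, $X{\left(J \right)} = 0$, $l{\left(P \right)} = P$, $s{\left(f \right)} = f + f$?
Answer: $- \frac{55}{2861} \approx -0.019224$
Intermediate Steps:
$s{\left(f \right)} = 2 f$
$M{\left(o \right)} = - \frac{111}{55}$ ($M{\left(o \right)} = -2 + \frac{1}{0 - 55} = -2 + \frac{1}{-55} = -2 - \frac{1}{55} = - \frac{111}{55}$)
$r = -50$ ($r = \frac{\left(-25\right) \left(- 4 \left(2 \left(-1\right) - 2\right)\right)}{8} = \frac{\left(-25\right) \left(- 4 \left(-2 - 2\right)\right)}{8} = \frac{\left(-25\right) \left(\left(-4\right) \left(-4\right)\right)}{8} = \frac{\left(-25\right) 16}{8} = \frac{1}{8} \left(-400\right) = -50$)
$\frac{1}{M{\left(-50 \right)} + r} = \frac{1}{- \frac{111}{55} - 50} = \frac{1}{- \frac{2861}{55}} = - \frac{55}{2861}$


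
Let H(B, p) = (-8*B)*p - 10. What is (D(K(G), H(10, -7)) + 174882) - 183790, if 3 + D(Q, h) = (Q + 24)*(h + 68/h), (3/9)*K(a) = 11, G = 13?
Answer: 6172663/275 ≈ 22446.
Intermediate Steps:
K(a) = 33 (K(a) = 3*11 = 33)
H(B, p) = -10 - 8*B*p (H(B, p) = -8*B*p - 10 = -10 - 8*B*p)
D(Q, h) = -3 + (24 + Q)*(h + 68/h) (D(Q, h) = -3 + (Q + 24)*(h + 68/h) = -3 + (24 + Q)*(h + 68/h))
(D(K(G), H(10, -7)) + 174882) - 183790 = ((1632 + 68*33 + (-10 - 8*10*(-7))*(-3 + 24*(-10 - 8*10*(-7)) + 33*(-10 - 8*10*(-7))))/(-10 - 8*10*(-7)) + 174882) - 183790 = ((1632 + 2244 + (-10 + 560)*(-3 + 24*(-10 + 560) + 33*(-10 + 560)))/(-10 + 560) + 174882) - 183790 = ((1632 + 2244 + 550*(-3 + 24*550 + 33*550))/550 + 174882) - 183790 = ((1632 + 2244 + 550*(-3 + 13200 + 18150))/550 + 174882) - 183790 = ((1632 + 2244 + 550*31347)/550 + 174882) - 183790 = ((1632 + 2244 + 17240850)/550 + 174882) - 183790 = ((1/550)*17244726 + 174882) - 183790 = (8622363/275 + 174882) - 183790 = 56714913/275 - 183790 = 6172663/275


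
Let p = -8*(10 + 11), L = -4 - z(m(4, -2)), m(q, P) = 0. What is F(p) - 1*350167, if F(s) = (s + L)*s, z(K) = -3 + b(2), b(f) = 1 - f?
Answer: -321943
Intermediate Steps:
z(K) = -4 (z(K) = -3 + (1 - 1*2) = -3 + (1 - 2) = -3 - 1 = -4)
L = 0 (L = -4 - 1*(-4) = -4 + 4 = 0)
p = -168 (p = -8*21 = -168)
F(s) = s**2 (F(s) = (s + 0)*s = s*s = s**2)
F(p) - 1*350167 = (-168)**2 - 1*350167 = 28224 - 350167 = -321943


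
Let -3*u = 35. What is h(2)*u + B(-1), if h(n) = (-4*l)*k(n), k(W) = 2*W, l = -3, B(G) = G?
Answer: -561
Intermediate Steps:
u = -35/3 (u = -1/3*35 = -35/3 ≈ -11.667)
h(n) = 24*n (h(n) = (-4*(-3))*(2*n) = 12*(2*n) = 24*n)
h(2)*u + B(-1) = (24*2)*(-35/3) - 1 = 48*(-35/3) - 1 = -560 - 1 = -561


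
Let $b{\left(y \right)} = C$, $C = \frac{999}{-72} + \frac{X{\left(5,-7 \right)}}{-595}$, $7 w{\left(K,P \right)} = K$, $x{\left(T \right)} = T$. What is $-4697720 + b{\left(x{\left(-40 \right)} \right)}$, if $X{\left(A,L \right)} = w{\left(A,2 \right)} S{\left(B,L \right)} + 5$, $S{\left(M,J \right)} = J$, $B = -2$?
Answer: $- \frac{37581871}{8} \approx -4.6977 \cdot 10^{6}$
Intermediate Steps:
$w{\left(K,P \right)} = \frac{K}{7}$
$X{\left(A,L \right)} = 5 + \frac{A L}{7}$ ($X{\left(A,L \right)} = \frac{A}{7} L + 5 = \frac{A L}{7} + 5 = 5 + \frac{A L}{7}$)
$C = - \frac{111}{8}$ ($C = \frac{999}{-72} + \frac{5 + \frac{1}{7} \cdot 5 \left(-7\right)}{-595} = 999 \left(- \frac{1}{72}\right) + \left(5 - 5\right) \left(- \frac{1}{595}\right) = - \frac{111}{8} + 0 \left(- \frac{1}{595}\right) = - \frac{111}{8} + 0 = - \frac{111}{8} \approx -13.875$)
$b{\left(y \right)} = - \frac{111}{8}$
$-4697720 + b{\left(x{\left(-40 \right)} \right)} = -4697720 - \frac{111}{8} = - \frac{37581871}{8}$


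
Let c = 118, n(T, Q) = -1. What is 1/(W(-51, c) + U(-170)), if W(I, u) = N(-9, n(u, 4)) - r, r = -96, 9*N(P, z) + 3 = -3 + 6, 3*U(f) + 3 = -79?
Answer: 3/206 ≈ 0.014563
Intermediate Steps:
U(f) = -82/3 (U(f) = -1 + (⅓)*(-79) = -1 - 79/3 = -82/3)
N(P, z) = 0 (N(P, z) = -⅓ + (-3 + 6)/9 = -⅓ + (⅑)*3 = -⅓ + ⅓ = 0)
W(I, u) = 96 (W(I, u) = 0 - 1*(-96) = 0 + 96 = 96)
1/(W(-51, c) + U(-170)) = 1/(96 - 82/3) = 1/(206/3) = 3/206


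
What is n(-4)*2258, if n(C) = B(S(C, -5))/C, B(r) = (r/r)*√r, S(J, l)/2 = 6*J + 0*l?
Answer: -2258*I*√3 ≈ -3911.0*I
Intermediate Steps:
S(J, l) = 12*J (S(J, l) = 2*(6*J + 0*l) = 2*(6*J + 0) = 2*(6*J) = 12*J)
B(r) = √r (B(r) = 1*√r = √r)
n(C) = 2*√3/√C (n(C) = √(12*C)/C = (2*√3*√C)/C = 2*√3/√C)
n(-4)*2258 = (2*√3/√(-4))*2258 = (2*√3*(-I/2))*2258 = -I*√3*2258 = -2258*I*√3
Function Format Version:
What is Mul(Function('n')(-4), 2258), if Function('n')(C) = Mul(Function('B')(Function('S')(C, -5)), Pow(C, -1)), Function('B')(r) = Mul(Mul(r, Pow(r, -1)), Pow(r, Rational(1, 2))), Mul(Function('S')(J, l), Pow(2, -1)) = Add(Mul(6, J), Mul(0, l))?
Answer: Mul(-2258, I, Pow(3, Rational(1, 2))) ≈ Mul(-3911.0, I)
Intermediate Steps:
Function('S')(J, l) = Mul(12, J) (Function('S')(J, l) = Mul(2, Add(Mul(6, J), Mul(0, l))) = Mul(2, Add(Mul(6, J), 0)) = Mul(2, Mul(6, J)) = Mul(12, J))
Function('B')(r) = Pow(r, Rational(1, 2)) (Function('B')(r) = Mul(1, Pow(r, Rational(1, 2))) = Pow(r, Rational(1, 2)))
Function('n')(C) = Mul(2, Pow(3, Rational(1, 2)), Pow(C, Rational(-1, 2))) (Function('n')(C) = Mul(Pow(Mul(12, C), Rational(1, 2)), Pow(C, -1)) = Mul(Mul(2, Pow(3, Rational(1, 2)), Pow(C, Rational(1, 2))), Pow(C, -1)) = Mul(2, Pow(3, Rational(1, 2)), Pow(C, Rational(-1, 2))))
Mul(Function('n')(-4), 2258) = Mul(Mul(2, Pow(3, Rational(1, 2)), Pow(-4, Rational(-1, 2))), 2258) = Mul(Mul(2, Pow(3, Rational(1, 2)), Mul(Rational(-1, 2), I)), 2258) = Mul(Mul(-1, I, Pow(3, Rational(1, 2))), 2258) = Mul(-2258, I, Pow(3, Rational(1, 2)))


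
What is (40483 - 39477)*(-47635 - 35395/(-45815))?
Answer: -439091260556/9163 ≈ -4.7920e+7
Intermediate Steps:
(40483 - 39477)*(-47635 - 35395/(-45815)) = 1006*(-47635 - 35395*(-1/45815)) = 1006*(-47635 + 7079/9163) = 1006*(-436472426/9163) = -439091260556/9163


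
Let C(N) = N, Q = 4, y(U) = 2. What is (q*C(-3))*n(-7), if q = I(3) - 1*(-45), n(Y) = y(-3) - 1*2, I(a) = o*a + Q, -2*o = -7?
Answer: 0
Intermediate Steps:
o = 7/2 (o = -½*(-7) = 7/2 ≈ 3.5000)
I(a) = 4 + 7*a/2 (I(a) = 7*a/2 + 4 = 4 + 7*a/2)
n(Y) = 0 (n(Y) = 2 - 1*2 = 2 - 2 = 0)
q = 119/2 (q = (4 + (7/2)*3) - 1*(-45) = (4 + 21/2) + 45 = 29/2 + 45 = 119/2 ≈ 59.500)
(q*C(-3))*n(-7) = ((119/2)*(-3))*0 = -357/2*0 = 0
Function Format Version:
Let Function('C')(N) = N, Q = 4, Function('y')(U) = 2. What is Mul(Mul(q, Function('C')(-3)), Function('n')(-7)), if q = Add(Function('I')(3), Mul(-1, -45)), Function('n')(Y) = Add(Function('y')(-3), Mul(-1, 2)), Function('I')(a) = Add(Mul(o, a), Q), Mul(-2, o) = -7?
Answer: 0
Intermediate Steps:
o = Rational(7, 2) (o = Mul(Rational(-1, 2), -7) = Rational(7, 2) ≈ 3.5000)
Function('I')(a) = Add(4, Mul(Rational(7, 2), a)) (Function('I')(a) = Add(Mul(Rational(7, 2), a), 4) = Add(4, Mul(Rational(7, 2), a)))
Function('n')(Y) = 0 (Function('n')(Y) = Add(2, Mul(-1, 2)) = Add(2, -2) = 0)
q = Rational(119, 2) (q = Add(Add(4, Mul(Rational(7, 2), 3)), Mul(-1, -45)) = Add(Add(4, Rational(21, 2)), 45) = Add(Rational(29, 2), 45) = Rational(119, 2) ≈ 59.500)
Mul(Mul(q, Function('C')(-3)), Function('n')(-7)) = Mul(Mul(Rational(119, 2), -3), 0) = Mul(Rational(-357, 2), 0) = 0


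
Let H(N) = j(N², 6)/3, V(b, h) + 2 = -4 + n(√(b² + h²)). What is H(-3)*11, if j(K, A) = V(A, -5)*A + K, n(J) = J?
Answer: -99 + 22*√61 ≈ 72.825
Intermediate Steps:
V(b, h) = -6 + √(b² + h²) (V(b, h) = -2 + (-4 + √(b² + h²)) = -6 + √(b² + h²))
j(K, A) = K + A*(-6 + √(25 + A²)) (j(K, A) = (-6 + √(A² + (-5)²))*A + K = (-6 + √(A² + 25))*A + K = (-6 + √(25 + A²))*A + K = A*(-6 + √(25 + A²)) + K = K + A*(-6 + √(25 + A²)))
H(N) = -12 + 2*√61 + N²/3 (H(N) = (N² + 6*(-6 + √(25 + 6²)))/3 = (N² + 6*(-6 + √(25 + 36)))*(⅓) = (N² + 6*(-6 + √61))*(⅓) = (N² + (-36 + 6*√61))*(⅓) = (-36 + N² + 6*√61)*(⅓) = -12 + 2*√61 + N²/3)
H(-3)*11 = (-12 + 2*√61 + (⅓)*(-3)²)*11 = (-12 + 2*√61 + (⅓)*9)*11 = (-12 + 2*√61 + 3)*11 = (-9 + 2*√61)*11 = -99 + 22*√61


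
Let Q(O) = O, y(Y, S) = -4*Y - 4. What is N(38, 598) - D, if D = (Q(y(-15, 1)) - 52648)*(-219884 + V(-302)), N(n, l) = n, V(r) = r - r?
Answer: -11564139290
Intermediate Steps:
V(r) = 0
y(Y, S) = -4 - 4*Y
D = 11564139328 (D = ((-4 - 4*(-15)) - 52648)*(-219884 + 0) = ((-4 + 60) - 52648)*(-219884) = (56 - 52648)*(-219884) = -52592*(-219884) = 11564139328)
N(38, 598) - D = 38 - 1*11564139328 = 38 - 11564139328 = -11564139290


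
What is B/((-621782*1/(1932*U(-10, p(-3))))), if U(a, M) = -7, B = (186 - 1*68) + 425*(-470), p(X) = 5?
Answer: -8384544/1931 ≈ -4342.1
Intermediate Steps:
B = -199632 (B = (186 - 68) - 199750 = 118 - 199750 = -199632)
B/((-621782*1/(1932*U(-10, p(-3))))) = -199632/((-621782/(-92*(-7)*(-21)))) = -199632/((-621782/(644*(-21)))) = -199632/((-621782/(-13524))) = -199632/((-621782*(-1/13524))) = -199632/1931/42 = -199632*42/1931 = -8384544/1931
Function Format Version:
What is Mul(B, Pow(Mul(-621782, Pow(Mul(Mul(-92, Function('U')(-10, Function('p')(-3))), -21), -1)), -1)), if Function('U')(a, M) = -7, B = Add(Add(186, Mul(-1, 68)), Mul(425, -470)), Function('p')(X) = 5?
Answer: Rational(-8384544, 1931) ≈ -4342.1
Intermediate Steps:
B = -199632 (B = Add(Add(186, -68), -199750) = Add(118, -199750) = -199632)
Mul(B, Pow(Mul(-621782, Pow(Mul(Mul(-92, Function('U')(-10, Function('p')(-3))), -21), -1)), -1)) = Mul(-199632, Pow(Mul(-621782, Pow(Mul(Mul(-92, -7), -21), -1)), -1)) = Mul(-199632, Pow(Mul(-621782, Pow(Mul(644, -21), -1)), -1)) = Mul(-199632, Pow(Mul(-621782, Pow(-13524, -1)), -1)) = Mul(-199632, Pow(Mul(-621782, Rational(-1, 13524)), -1)) = Mul(-199632, Pow(Rational(1931, 42), -1)) = Mul(-199632, Rational(42, 1931)) = Rational(-8384544, 1931)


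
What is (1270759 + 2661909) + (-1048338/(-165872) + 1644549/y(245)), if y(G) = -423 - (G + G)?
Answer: 297647940965857/75720568 ≈ 3.9309e+6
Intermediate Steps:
y(G) = -423 - 2*G
(1270759 + 2661909) + (-1048338/(-165872) + 1644549/y(245)) = (1270759 + 2661909) + (-1048338/(-165872) + 1644549/(-423 - 2*245)) = 3932668 + (-1048338*(-1/165872) + 1644549/(-423 - 490)) = 3932668 + (524169/82936 + 1644549/(-913)) = 3932668 + (524169/82936 + 1644549*(-1/913)) = 3932668 + (524169/82936 - 1644549/913) = 3932668 - 135913749567/75720568 = 297647940965857/75720568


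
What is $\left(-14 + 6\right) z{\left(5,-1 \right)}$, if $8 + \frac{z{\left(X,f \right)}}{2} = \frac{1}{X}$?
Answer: $\frac{624}{5} \approx 124.8$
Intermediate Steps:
$z{\left(X,f \right)} = -16 + \frac{2}{X}$
$\left(-14 + 6\right) z{\left(5,-1 \right)} = \left(-14 + 6\right) \left(-16 + \frac{2}{5}\right) = - 8 \left(-16 + 2 \cdot \frac{1}{5}\right) = - 8 \left(-16 + \frac{2}{5}\right) = \left(-8\right) \left(- \frac{78}{5}\right) = \frac{624}{5}$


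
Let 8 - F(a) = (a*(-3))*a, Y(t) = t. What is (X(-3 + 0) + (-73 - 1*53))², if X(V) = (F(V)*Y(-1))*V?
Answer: 441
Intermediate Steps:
F(a) = 8 + 3*a² (F(a) = 8 - a*(-3)*a = 8 - (-3*a)*a = 8 - (-3)*a² = 8 + 3*a²)
X(V) = V*(-8 - 3*V²) (X(V) = ((8 + 3*V²)*(-1))*V = (-8 - 3*V²)*V = V*(-8 - 3*V²))
(X(-3 + 0) + (-73 - 1*53))² = (-(-3 + 0)*(8 + 3*(-3 + 0)²) + (-73 - 1*53))² = (-1*(-3)*(8 + 3*(-3)²) + (-73 - 53))² = (-1*(-3)*(8 + 3*9) - 126)² = (-1*(-3)*(8 + 27) - 126)² = (-1*(-3)*35 - 126)² = (105 - 126)² = (-21)² = 441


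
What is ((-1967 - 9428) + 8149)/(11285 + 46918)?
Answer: -1082/19401 ≈ -0.055770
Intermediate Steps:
((-1967 - 9428) + 8149)/(11285 + 46918) = (-11395 + 8149)/58203 = -3246*1/58203 = -1082/19401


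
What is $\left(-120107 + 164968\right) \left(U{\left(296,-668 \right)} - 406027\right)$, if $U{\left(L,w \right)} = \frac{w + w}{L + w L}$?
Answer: $- \frac{449522480186926}{24679} \approx -1.8215 \cdot 10^{10}$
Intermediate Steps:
$U{\left(L,w \right)} = \frac{2 w}{L + L w}$
$\left(-120107 + 164968\right) \left(U{\left(296,-668 \right)} - 406027\right) = \left(-120107 + 164968\right) \left(2 \left(-668\right) \frac{1}{296} \frac{1}{1 - 668} - 406027\right) = 44861 \left(2 \left(-668\right) \frac{1}{296} \frac{1}{-667} - 406027\right) = 44861 \left(2 \left(-668\right) \frac{1}{296} \left(- \frac{1}{667}\right) - 406027\right) = 44861 \left(\frac{167}{24679} - 406027\right) = 44861 \left(- \frac{10020340166}{24679}\right) = - \frac{449522480186926}{24679}$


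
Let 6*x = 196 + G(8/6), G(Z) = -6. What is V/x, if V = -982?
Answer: -2946/95 ≈ -31.011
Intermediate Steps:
x = 95/3 (x = (196 - 6)/6 = (⅙)*190 = 95/3 ≈ 31.667)
V/x = -982/95/3 = -982*3/95 = -2946/95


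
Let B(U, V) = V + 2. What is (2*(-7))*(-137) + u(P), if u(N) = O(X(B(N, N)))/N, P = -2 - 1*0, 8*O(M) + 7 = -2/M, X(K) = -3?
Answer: 92083/48 ≈ 1918.4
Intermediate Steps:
B(U, V) = 2 + V
O(M) = -7/8 - 1/(4*M) (O(M) = -7/8 + (-2/M)/8 = -7/8 - 1/(4*M))
P = -2 (P = -2 + 0 = -2)
u(N) = -19/(24*N) (u(N) = ((1/8)*(-2 - 7*(-3))/(-3))/N = ((1/8)*(-1/3)*(-2 + 21))/N = ((1/8)*(-1/3)*19)/N = -19/(24*N))
(2*(-7))*(-137) + u(P) = (2*(-7))*(-137) - 19/24/(-2) = -14*(-137) - 19/24*(-1/2) = 1918 + 19/48 = 92083/48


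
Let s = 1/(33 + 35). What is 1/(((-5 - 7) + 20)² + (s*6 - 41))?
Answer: 34/785 ≈ 0.043312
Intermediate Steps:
s = 1/68 ≈ 0.014706
1/(((-5 - 7) + 20)² + (s*6 - 41)) = 1/(((-5 - 7) + 20)² + ((1/68)*6 - 41)) = 1/((-12 + 20)² + (3/34 - 41)) = 1/(8² - 1391/34) = 1/(64 - 1391/34) = 1/(785/34) = 34/785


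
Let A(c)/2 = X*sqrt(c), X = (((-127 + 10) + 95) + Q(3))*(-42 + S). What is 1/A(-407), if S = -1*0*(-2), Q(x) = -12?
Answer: -I*sqrt(407)/1162392 ≈ -1.7356e-5*I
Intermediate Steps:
S = 0 (S = 0*(-2) = 0)
X = 1428 (X = (((-127 + 10) + 95) - 12)*(-42 + 0) = ((-117 + 95) - 12)*(-42) = (-22 - 12)*(-42) = -34*(-42) = 1428)
A(c) = 2856*sqrt(c) (A(c) = 2*(1428*sqrt(c)) = 2856*sqrt(c))
1/A(-407) = 1/(2856*sqrt(-407)) = 1/(2856*(I*sqrt(407))) = 1/(2856*I*sqrt(407)) = -I*sqrt(407)/1162392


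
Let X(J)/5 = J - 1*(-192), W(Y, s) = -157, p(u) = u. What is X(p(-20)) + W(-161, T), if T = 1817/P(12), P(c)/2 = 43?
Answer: 703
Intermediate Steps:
P(c) = 86 (P(c) = 2*43 = 86)
T = 1817/86 ≈ 21.128
X(J) = 960 + 5*J (X(J) = 5*(J - 1*(-192)) = 5*(J + 192) = 5*(192 + J) = 960 + 5*J)
X(p(-20)) + W(-161, T) = (960 + 5*(-20)) - 157 = (960 - 100) - 157 = 860 - 157 = 703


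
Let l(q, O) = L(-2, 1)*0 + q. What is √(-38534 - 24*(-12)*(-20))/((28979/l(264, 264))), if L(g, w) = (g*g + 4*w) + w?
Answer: 264*I*√44294/28979 ≈ 1.9173*I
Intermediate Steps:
L(g, w) = g² + 5*w (L(g, w) = (g² + 4*w) + w = g² + 5*w)
l(q, O) = q (l(q, O) = ((-2)² + 5*1)*0 + q = (4 + 5)*0 + q = 9*0 + q = 0 + q = q)
√(-38534 - 24*(-12)*(-20))/((28979/l(264, 264))) = √(-38534 - 24*(-12)*(-20))/((28979/264)) = √(-38534 + 288*(-20))/((28979*(1/264))) = √(-38534 - 5760)/(28979/264) = √(-44294)*(264/28979) = (I*√44294)*(264/28979) = 264*I*√44294/28979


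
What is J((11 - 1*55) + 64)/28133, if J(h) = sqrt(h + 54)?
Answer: sqrt(74)/28133 ≈ 0.00030577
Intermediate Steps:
J(h) = sqrt(54 + h)
J((11 - 1*55) + 64)/28133 = sqrt(54 + ((11 - 1*55) + 64))/28133 = sqrt(54 + ((11 - 55) + 64))*(1/28133) = sqrt(54 + (-44 + 64))*(1/28133) = sqrt(54 + 20)*(1/28133) = sqrt(74)*(1/28133) = sqrt(74)/28133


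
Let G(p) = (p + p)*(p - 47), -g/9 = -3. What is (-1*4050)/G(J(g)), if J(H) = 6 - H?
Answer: -675/476 ≈ -1.4181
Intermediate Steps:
g = 27 (g = -9*(-3) = 27)
G(p) = 2*p*(-47 + p) (G(p) = (2*p)*(-47 + p) = 2*p*(-47 + p))
(-1*4050)/G(J(g)) = (-1*4050)/((2*(6 - 1*27)*(-47 + (6 - 1*27)))) = -4050*1/(2*(-47 + (6 - 27))*(6 - 27)) = -4050*(-1/(42*(-47 - 21))) = -4050/(2*(-21)*(-68)) = -4050/2856 = -4050*1/2856 = -675/476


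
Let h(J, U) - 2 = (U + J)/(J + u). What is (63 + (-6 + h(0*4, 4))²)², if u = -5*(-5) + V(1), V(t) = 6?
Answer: 5616453249/923521 ≈ 6081.6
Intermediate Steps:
u = 31 (u = -5*(-5) + 6 = 25 + 6 = 31)
h(J, U) = 2 + (J + U)/(31 + J) (h(J, U) = 2 + (U + J)/(J + 31) = 2 + (J + U)/(31 + J))
(63 + (-6 + h(0*4, 4))²)² = (63 + (-6 + (62 + 4 + 3*(0*4))/(31 + 0*4))²)² = (63 + (-6 + (62 + 4 + 3*0)/(31 + 0))²)² = (63 + (-6 + (62 + 4 + 0)/31)²)² = (63 + (-6 + (1/31)*66)²)² = (63 + (-6 + 66/31)²)² = (63 + (-120/31)²)² = (63 + 14400/961)² = (74943/961)² = 5616453249/923521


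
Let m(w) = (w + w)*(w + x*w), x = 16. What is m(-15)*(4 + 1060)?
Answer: 8139600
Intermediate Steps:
m(w) = 34*w**2 (m(w) = (w + w)*(w + 16*w) = (2*w)*(17*w) = 34*w**2)
m(-15)*(4 + 1060) = (34*(-15)**2)*(4 + 1060) = (34*225)*1064 = 7650*1064 = 8139600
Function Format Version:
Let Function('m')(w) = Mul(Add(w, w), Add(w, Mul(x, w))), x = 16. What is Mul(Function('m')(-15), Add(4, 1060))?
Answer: 8139600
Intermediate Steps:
Function('m')(w) = Mul(34, Pow(w, 2)) (Function('m')(w) = Mul(Add(w, w), Add(w, Mul(16, w))) = Mul(Mul(2, w), Mul(17, w)) = Mul(34, Pow(w, 2)))
Mul(Function('m')(-15), Add(4, 1060)) = Mul(Mul(34, Pow(-15, 2)), Add(4, 1060)) = Mul(Mul(34, 225), 1064) = Mul(7650, 1064) = 8139600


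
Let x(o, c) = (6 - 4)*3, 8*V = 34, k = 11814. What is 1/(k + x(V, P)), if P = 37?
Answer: 1/11820 ≈ 8.4602e-5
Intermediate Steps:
V = 17/4 (V = (⅛)*34 = 17/4 ≈ 4.2500)
x(o, c) = 6 (x(o, c) = 2*3 = 6)
1/(k + x(V, P)) = 1/(11814 + 6) = 1/11820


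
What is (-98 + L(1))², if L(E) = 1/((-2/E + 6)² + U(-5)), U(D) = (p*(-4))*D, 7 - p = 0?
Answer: 233692369/24336 ≈ 9602.8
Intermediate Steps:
p = 7 (p = 7 - 1*0 = 7 + 0 = 7)
U(D) = -28*D (U(D) = (7*(-4))*D = -28*D)
L(E) = 1/(140 + (6 - 2/E)²) (L(E) = 1/((-2/E + 6)² - 28*(-5)) = 1/((6 - 2/E)² + 140) = 1/(140 + (6 - 2/E)²))
(-98 + L(1))² = (-98 + (¼)*1²/(1 - 6*1 + 44*1²))² = (-98 + (¼)*1/(1 - 6 + 44*1))² = (-98 + (¼)*1/(1 - 6 + 44))² = (-98 + (¼)*1/39)² = (-98 + (¼)*1*(1/39))² = (-98 + 1/156)² = (-15287/156)² = 233692369/24336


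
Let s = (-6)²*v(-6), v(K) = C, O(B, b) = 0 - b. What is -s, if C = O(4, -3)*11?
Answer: -1188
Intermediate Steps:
O(B, b) = -b
C = 33 (C = -1*(-3)*11 = 3*11 = 33)
v(K) = 33
s = 1188 (s = (-6)²*33 = 36*33 = 1188)
-s = -1*1188 = -1188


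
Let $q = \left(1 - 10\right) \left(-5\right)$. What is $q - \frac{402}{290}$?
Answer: $\frac{6324}{145} \approx 43.614$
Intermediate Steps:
$q = 45$ ($q = \left(-9\right) \left(-5\right) = 45$)
$q - \frac{402}{290} = 45 - \frac{402}{290} = 45 - \frac{201}{145} = \frac{6324}{145}$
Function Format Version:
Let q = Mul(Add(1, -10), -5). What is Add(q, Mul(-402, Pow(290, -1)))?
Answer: Rational(6324, 145) ≈ 43.614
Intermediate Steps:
q = 45 (q = Mul(-9, -5) = 45)
Add(q, Mul(-402, Pow(290, -1))) = Add(45, Mul(-402, Pow(290, -1))) = Add(45, Mul(-402, Rational(1, 290))) = Add(45, Rational(-201, 145)) = Rational(6324, 145)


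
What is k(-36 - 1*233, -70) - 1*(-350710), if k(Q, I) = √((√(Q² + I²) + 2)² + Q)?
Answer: 350710 + 2*√(19249 + √77261) ≈ 3.5099e+5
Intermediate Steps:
k(Q, I) = √(Q + (2 + √(I² + Q²))²) (k(Q, I) = √((√(I² + Q²) + 2)² + Q) = √((2 + √(I² + Q²))² + Q) = √(Q + (2 + √(I² + Q²))²))
k(-36 - 1*233, -70) - 1*(-350710) = √((-36 - 1*233) + (2 + √((-70)² + (-36 - 1*233)²))²) - 1*(-350710) = √((-36 - 233) + (2 + √(4900 + (-36 - 233)²))²) + 350710 = √(-269 + (2 + √(4900 + (-269)²))²) + 350710 = √(-269 + (2 + √(4900 + 72361))²) + 350710 = √(-269 + (2 + √77261)²) + 350710 = 350710 + √(-269 + (2 + √77261)²)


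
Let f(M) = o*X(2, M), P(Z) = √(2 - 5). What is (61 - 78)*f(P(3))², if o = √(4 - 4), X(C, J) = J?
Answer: 0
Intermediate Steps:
P(Z) = I*√3 (P(Z) = √(-3) = I*√3)
o = 0 (o = √0 = 0)
f(M) = 0 (f(M) = 0*M = 0)
(61 - 78)*f(P(3))² = (61 - 78)*0² = -17*0 = 0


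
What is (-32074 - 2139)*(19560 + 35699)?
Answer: -1890576167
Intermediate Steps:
(-32074 - 2139)*(19560 + 35699) = -34213*55259 = -1890576167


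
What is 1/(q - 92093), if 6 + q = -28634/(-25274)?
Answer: -12637/1163840746 ≈ -1.0858e-5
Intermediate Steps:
q = -61505/12637 (q = -6 - 28634/(-25274) = -6 - 28634*(-1/25274) = -6 + 14317/12637 = -61505/12637 ≈ -4.8671)
1/(q - 92093) = 1/(-61505/12637 - 92093) = 1/(-1163840746/12637) = -12637/1163840746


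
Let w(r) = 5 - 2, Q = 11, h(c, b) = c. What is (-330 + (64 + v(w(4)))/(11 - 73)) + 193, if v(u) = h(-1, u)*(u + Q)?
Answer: -4272/31 ≈ -137.81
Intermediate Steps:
w(r) = 3
v(u) = -11 - u (v(u) = -(u + 11) = -(11 + u) = -11 - u)
(-330 + (64 + v(w(4)))/(11 - 73)) + 193 = (-330 + (64 + (-11 - 1*3))/(11 - 73)) + 193 = (-330 + (64 + (-11 - 3))/(-62)) + 193 = (-330 + (64 - 14)*(-1/62)) + 193 = (-330 + 50*(-1/62)) + 193 = (-330 - 25/31) + 193 = -10255/31 + 193 = -4272/31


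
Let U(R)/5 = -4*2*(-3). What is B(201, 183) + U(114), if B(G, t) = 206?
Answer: 326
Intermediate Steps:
U(R) = 120 (U(R) = 5*(-4*2*(-3)) = 5*(-8*(-3)) = 5*24 = 120)
B(201, 183) + U(114) = 206 + 120 = 326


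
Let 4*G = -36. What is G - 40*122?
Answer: -4889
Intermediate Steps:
G = -9 (G = (¼)*(-36) = -9)
G - 40*122 = -9 - 40*122 = -9 - 4880 = -4889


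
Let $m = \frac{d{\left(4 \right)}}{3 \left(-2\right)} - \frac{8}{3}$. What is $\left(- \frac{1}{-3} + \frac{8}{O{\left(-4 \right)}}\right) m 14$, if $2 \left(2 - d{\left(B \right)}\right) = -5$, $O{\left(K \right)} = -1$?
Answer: $\frac{6601}{18} \approx 366.72$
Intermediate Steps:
$d{\left(B \right)} = \frac{9}{2}$ ($d{\left(B \right)} = 2 - - \frac{5}{2} = 2 + \frac{5}{2} = \frac{9}{2}$)
$m = - \frac{41}{12}$ ($m = \frac{9}{2 \cdot 3 \left(-2\right)} - \frac{8}{3} = \frac{9}{2 \left(-6\right)} - \frac{8}{3} = \frac{9}{2} \left(- \frac{1}{6}\right) - \frac{8}{3} = - \frac{3}{4} - \frac{8}{3} = - \frac{41}{12} \approx -3.4167$)
$\left(- \frac{1}{-3} + \frac{8}{O{\left(-4 \right)}}\right) m 14 = \left(- \frac{1}{-3} + \frac{8}{-1}\right) \left(- \frac{41}{12}\right) 14 = \left(\left(-1\right) \left(- \frac{1}{3}\right) + 8 \left(-1\right)\right) \left(- \frac{41}{12}\right) 14 = \left(\frac{1}{3} - 8\right) \left(- \frac{41}{12}\right) 14 = \left(- \frac{23}{3}\right) \left(- \frac{41}{12}\right) 14 = \frac{943}{36} \cdot 14 = \frac{6601}{18}$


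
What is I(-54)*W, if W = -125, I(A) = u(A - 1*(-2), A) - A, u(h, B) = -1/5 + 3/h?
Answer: -349325/52 ≈ -6717.8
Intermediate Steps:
u(h, B) = -⅕ + 3/h (u(h, B) = -1*⅕ + 3/h = -⅕ + 3/h)
I(A) = -A + (13 - A)/(5*(2 + A)) (I(A) = (15 - (A - 1*(-2)))/(5*(A - 1*(-2))) - A = (15 - (A + 2))/(5*(A + 2)) - A = (15 - (2 + A))/(5*(2 + A)) - A = (15 + (-2 - A))/(5*(2 + A)) - A = (13 - A)/(5*(2 + A)) - A = -A + (13 - A)/(5*(2 + A)))
I(-54)*W = ((13 - 1*(-54) - 5*(-54)*(2 - 54))/(5*(2 - 54)))*(-125) = ((⅕)*(13 + 54 - 5*(-54)*(-52))/(-52))*(-125) = ((⅕)*(-1/52)*(13 + 54 - 14040))*(-125) = ((⅕)*(-1/52)*(-13973))*(-125) = (13973/260)*(-125) = -349325/52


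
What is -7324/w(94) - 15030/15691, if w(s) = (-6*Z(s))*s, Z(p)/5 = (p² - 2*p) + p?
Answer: -92602813079/96705359010 ≈ -0.95758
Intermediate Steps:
Z(p) = -5*p + 5*p² (Z(p) = 5*((p² - 2*p) + p) = 5*(p² - p) = -5*p + 5*p²)
w(s) = -30*s²*(-1 + s) (w(s) = (-30*s*(-1 + s))*s = -30*s²*(-1 + s))
-7324/w(94) - 15030/15691 = -7324*1/(265080*(1 - 1*94)) - 15030/15691 = -7324*1/(265080*(1 - 94)) - 15030*1/15691 = -7324/(30*8836*(-93)) - 15030/15691 = -7324/(-24652440) - 15030/15691 = -7324*(-1/24652440) - 15030/15691 = 1831/6163110 - 15030/15691 = -92602813079/96705359010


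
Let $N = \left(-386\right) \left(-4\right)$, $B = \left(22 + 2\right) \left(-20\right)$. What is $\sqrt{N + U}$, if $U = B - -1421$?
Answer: $\sqrt{2485} \approx 49.85$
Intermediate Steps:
$B = -480$ ($B = 24 \left(-20\right) = -480$)
$N = 1544$
$U = 941$ ($U = -480 - -1421 = -480 + 1421 = 941$)
$\sqrt{N + U} = \sqrt{1544 + 941} = \sqrt{2485}$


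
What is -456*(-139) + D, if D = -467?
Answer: 62917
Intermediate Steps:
-456*(-139) + D = -456*(-139) - 467 = 63384 - 467 = 62917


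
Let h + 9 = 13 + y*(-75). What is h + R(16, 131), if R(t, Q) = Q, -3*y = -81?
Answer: -1890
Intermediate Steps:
y = 27 (y = -⅓*(-81) = 27)
h = -2021 (h = -9 + (13 + 27*(-75)) = -9 + (13 - 2025) = -9 - 2012 = -2021)
h + R(16, 131) = -2021 + 131 = -1890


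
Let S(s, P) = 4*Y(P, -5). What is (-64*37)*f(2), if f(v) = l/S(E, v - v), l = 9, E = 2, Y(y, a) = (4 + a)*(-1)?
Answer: -5328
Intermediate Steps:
Y(y, a) = -4 - a
S(s, P) = 4 (S(s, P) = 4*(-4 - 1*(-5)) = 4*(-4 + 5) = 4*1 = 4)
f(v) = 9/4
(-64*37)*f(2) = -64*37*(9/4) = -2368*9/4 = -5328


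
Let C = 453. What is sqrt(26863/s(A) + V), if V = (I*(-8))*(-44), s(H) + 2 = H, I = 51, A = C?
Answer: sqrt(3663569965)/451 ≈ 134.21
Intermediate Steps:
A = 453
s(H) = -2 + H
V = 17952 (V = (51*(-8))*(-44) = -408*(-44) = 17952)
sqrt(26863/s(A) + V) = sqrt(26863/(-2 + 453) + 17952) = sqrt(26863/451 + 17952) = sqrt(8123215/451) = sqrt(3663569965)/451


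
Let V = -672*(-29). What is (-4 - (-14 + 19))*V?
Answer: -175392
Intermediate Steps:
V = 19488
(-4 - (-14 + 19))*V = (-4 - (-14 + 19))*19488 = (-4 - 1*5)*19488 = (-4 - 5)*19488 = -9*19488 = -175392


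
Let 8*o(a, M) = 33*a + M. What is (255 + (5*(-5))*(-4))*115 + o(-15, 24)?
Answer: 326129/8 ≈ 40766.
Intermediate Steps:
o(a, M) = M/8 + 33*a/8 (o(a, M) = (33*a + M)/8 = (M + 33*a)/8 = M/8 + 33*a/8)
(255 + (5*(-5))*(-4))*115 + o(-15, 24) = (255 + (5*(-5))*(-4))*115 + ((⅛)*24 + (33/8)*(-15)) = (255 - 25*(-4))*115 + (3 - 495/8) = (255 + 100)*115 - 471/8 = 355*115 - 471/8 = 40825 - 471/8 = 326129/8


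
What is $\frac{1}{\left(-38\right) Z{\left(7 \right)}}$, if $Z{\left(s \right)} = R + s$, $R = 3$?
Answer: $- \frac{1}{380} \approx -0.0026316$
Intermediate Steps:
$Z{\left(s \right)} = 3 + s$
$\frac{1}{\left(-38\right) Z{\left(7 \right)}} = \frac{1}{\left(-38\right) \left(3 + 7\right)} = \frac{1}{\left(-38\right) 10} = \frac{1}{-380} = - \frac{1}{380}$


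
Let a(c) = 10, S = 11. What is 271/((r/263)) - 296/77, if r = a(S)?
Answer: 5485061/770 ≈ 7123.5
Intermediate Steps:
r = 10
271/((r/263)) - 296/77 = 271/((10/263)) - 296/77 = 271/((10*(1/263))) - 296*1/77 = 271/(10/263) - 296/77 = 271*(263/10) - 296/77 = 71273/10 - 296/77 = 5485061/770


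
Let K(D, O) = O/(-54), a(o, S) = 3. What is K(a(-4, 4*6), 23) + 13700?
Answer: 739777/54 ≈ 13700.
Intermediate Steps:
K(D, O) = -O/54 (K(D, O) = O*(-1/54) = -O/54)
K(a(-4, 4*6), 23) + 13700 = -1/54*23 + 13700 = -23/54 + 13700 = 739777/54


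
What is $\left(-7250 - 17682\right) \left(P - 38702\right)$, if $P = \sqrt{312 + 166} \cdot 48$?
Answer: $964918264 - 1196736 \sqrt{478} \approx 9.3875 \cdot 10^{8}$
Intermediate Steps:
$P = 48 \sqrt{478}$ ($P = \sqrt{478} \cdot 48 = 48 \sqrt{478} \approx 1049.4$)
$\left(-7250 - 17682\right) \left(P - 38702\right) = \left(-7250 - 17682\right) \left(48 \sqrt{478} - 38702\right) = - 24932 \left(-38702 + 48 \sqrt{478}\right) = 964918264 - 1196736 \sqrt{478}$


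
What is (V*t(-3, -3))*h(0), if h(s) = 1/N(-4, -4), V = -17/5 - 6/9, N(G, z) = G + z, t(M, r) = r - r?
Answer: 0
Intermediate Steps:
t(M, r) = 0
V = -61/15 (V = -17*1/5 - 6*1/9 = -17/5 - 2/3 = -61/15 ≈ -4.0667)
h(s) = -1/8 (h(s) = 1/(-4 - 4) = 1/(-8) = -1/8)
(V*t(-3, -3))*h(0) = -61/15*0*(-1/8) = 0*(-1/8) = 0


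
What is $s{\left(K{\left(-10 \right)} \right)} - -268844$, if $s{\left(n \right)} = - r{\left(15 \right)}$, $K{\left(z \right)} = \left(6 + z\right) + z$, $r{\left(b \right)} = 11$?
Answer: $268833$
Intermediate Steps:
$K{\left(z \right)} = 6 + 2 z$
$s{\left(n \right)} = -11$ ($s{\left(n \right)} = \left(-1\right) 11 = -11$)
$s{\left(K{\left(-10 \right)} \right)} - -268844 = -11 - -268844 = -11 + 268844 = 268833$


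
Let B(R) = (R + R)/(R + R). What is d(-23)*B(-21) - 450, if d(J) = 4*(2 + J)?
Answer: -534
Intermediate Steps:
B(R) = 1 (B(R) = (2*R)/((2*R)) = (2*R)*(1/(2*R)) = 1)
d(J) = 8 + 4*J
d(-23)*B(-21) - 450 = (8 + 4*(-23))*1 - 450 = (8 - 92)*1 - 450 = -84*1 - 450 = -84 - 450 = -534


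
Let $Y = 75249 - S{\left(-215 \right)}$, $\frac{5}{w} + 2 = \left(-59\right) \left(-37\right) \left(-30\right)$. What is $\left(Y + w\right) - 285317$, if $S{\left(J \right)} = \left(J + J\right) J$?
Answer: $- \frac{19812508861}{65492} \approx -3.0252 \cdot 10^{5}$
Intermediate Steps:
$w = - \frac{5}{65492}$ ($w = \frac{5}{-2 + \left(-59\right) \left(-37\right) \left(-30\right)} = \frac{5}{-2 + 2183 \left(-30\right)} = \frac{5}{-2 - 65490} = \frac{5}{-65492} = 5 \left(- \frac{1}{65492}\right) = - \frac{5}{65492} \approx -7.6345 \cdot 10^{-5}$)
$S{\left(J \right)} = 2 J^{2}$ ($S{\left(J \right)} = 2 J J = 2 J^{2}$)
$Y = -17201$ ($Y = 75249 - 2 \left(-215\right)^{2} = 75249 - 2 \cdot 46225 = 75249 - 92450 = -17201$)
$\left(Y + w\right) - 285317 = \left(-17201 - \frac{5}{65492}\right) - 285317 = - \frac{1126527897}{65492} - 285317 = - \frac{19812508861}{65492}$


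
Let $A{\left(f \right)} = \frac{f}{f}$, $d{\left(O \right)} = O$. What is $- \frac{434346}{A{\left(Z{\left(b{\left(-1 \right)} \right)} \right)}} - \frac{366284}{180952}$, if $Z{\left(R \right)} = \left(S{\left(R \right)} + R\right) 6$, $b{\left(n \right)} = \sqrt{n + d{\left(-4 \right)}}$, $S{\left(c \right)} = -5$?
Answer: $- \frac{19649035919}{45238} \approx -4.3435 \cdot 10^{5}$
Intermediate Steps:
$b{\left(n \right)} = \sqrt{-4 + n}$ ($b{\left(n \right)} = \sqrt{n - 4} = \sqrt{-4 + n}$)
$Z{\left(R \right)} = -30 + 6 R$ ($Z{\left(R \right)} = \left(-5 + R\right) 6 = -30 + 6 R$)
$A{\left(f \right)} = 1$
$- \frac{434346}{A{\left(Z{\left(b{\left(-1 \right)} \right)} \right)}} - \frac{366284}{180952} = - \frac{434346}{1} - \frac{366284}{180952} = \left(-434346\right) 1 - \frac{91571}{45238} = -434346 - \frac{91571}{45238} = - \frac{19649035919}{45238}$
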